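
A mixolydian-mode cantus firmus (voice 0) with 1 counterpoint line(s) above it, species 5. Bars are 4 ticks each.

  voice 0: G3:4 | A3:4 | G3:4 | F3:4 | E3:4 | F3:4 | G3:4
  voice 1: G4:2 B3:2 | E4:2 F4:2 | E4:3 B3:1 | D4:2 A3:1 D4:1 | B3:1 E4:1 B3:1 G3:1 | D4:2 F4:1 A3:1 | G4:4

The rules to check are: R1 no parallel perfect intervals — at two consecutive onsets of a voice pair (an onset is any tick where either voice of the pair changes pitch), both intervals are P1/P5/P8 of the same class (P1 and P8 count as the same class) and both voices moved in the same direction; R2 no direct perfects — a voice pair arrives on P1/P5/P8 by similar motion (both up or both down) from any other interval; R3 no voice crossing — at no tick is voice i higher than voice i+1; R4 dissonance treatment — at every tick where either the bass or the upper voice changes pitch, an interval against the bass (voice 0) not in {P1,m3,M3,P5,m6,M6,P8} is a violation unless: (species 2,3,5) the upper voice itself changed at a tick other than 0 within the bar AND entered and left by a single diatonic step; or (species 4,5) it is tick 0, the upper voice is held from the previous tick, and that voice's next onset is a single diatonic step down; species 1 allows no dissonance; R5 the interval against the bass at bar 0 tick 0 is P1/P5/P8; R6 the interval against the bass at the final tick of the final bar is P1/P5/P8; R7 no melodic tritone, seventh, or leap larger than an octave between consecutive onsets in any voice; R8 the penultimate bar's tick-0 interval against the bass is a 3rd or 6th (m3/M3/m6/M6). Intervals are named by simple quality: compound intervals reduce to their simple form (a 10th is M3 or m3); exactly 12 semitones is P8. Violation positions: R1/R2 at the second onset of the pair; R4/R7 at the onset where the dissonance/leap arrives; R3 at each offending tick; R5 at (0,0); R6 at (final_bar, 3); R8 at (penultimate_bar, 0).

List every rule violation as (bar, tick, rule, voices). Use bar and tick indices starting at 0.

bar 0: v0=G3 v1=G4 downbeat P8
bar 1: v0=A3 v1=E4 downbeat P5
bar 2: v0=G3 v1=E4 downbeat M6
bar 3: v0=F3 v1=D4 downbeat M6
bar 4: v0=E3 v1=B3 downbeat P5
bar 5: v0=F3 v1=D4 downbeat M6
bar 6: v0=G3 v1=G4 downbeat P8
  -> R2 @ bar 1 tick 0 v(0, 1): G3/B3 M3 -> A3/E4 P5 similar
  -> R2 @ bar 4 tick 0 v(0, 1): F3/D4 M6 -> E3/B3 P5 similar
  -> R2 @ bar 6 tick 0 v(0, 1): F3/A3 M3 -> G3/G4 P8 similar
  -> R7 @ bar 6 tick 0 v(1,): A3->G4 leap 10st

(1, 0, R2, (0, 1))
(4, 0, R2, (0, 1))
(6, 0, R2, (0, 1))
(6, 0, R7, (1,))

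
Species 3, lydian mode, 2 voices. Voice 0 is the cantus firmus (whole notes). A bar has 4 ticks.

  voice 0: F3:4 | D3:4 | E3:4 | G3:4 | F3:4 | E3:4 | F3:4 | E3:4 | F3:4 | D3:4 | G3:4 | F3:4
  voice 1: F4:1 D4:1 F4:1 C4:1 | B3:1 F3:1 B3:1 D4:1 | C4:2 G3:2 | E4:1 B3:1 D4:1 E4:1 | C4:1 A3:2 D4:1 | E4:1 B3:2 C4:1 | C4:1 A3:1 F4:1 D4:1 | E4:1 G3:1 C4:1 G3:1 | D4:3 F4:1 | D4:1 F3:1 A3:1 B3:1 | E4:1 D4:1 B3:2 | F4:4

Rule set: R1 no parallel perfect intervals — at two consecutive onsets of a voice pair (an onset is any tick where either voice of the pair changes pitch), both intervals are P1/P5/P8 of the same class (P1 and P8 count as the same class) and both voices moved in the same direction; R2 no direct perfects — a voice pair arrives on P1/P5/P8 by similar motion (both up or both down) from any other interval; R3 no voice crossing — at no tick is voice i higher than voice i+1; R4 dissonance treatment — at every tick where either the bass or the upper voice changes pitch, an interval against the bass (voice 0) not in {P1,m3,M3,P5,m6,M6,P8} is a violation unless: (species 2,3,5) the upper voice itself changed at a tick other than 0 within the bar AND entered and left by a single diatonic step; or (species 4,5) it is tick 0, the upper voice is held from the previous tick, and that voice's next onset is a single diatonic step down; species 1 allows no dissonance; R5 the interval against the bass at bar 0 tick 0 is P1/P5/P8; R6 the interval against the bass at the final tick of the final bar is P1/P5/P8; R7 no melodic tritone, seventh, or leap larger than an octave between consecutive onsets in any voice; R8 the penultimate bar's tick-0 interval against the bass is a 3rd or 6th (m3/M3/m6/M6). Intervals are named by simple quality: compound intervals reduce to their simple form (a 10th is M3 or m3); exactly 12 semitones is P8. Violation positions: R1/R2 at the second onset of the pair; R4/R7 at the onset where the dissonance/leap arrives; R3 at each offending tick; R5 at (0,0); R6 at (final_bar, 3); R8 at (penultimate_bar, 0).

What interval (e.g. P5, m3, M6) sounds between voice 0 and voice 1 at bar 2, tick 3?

m3

voice 0=E3 voice 1=G3 -> m3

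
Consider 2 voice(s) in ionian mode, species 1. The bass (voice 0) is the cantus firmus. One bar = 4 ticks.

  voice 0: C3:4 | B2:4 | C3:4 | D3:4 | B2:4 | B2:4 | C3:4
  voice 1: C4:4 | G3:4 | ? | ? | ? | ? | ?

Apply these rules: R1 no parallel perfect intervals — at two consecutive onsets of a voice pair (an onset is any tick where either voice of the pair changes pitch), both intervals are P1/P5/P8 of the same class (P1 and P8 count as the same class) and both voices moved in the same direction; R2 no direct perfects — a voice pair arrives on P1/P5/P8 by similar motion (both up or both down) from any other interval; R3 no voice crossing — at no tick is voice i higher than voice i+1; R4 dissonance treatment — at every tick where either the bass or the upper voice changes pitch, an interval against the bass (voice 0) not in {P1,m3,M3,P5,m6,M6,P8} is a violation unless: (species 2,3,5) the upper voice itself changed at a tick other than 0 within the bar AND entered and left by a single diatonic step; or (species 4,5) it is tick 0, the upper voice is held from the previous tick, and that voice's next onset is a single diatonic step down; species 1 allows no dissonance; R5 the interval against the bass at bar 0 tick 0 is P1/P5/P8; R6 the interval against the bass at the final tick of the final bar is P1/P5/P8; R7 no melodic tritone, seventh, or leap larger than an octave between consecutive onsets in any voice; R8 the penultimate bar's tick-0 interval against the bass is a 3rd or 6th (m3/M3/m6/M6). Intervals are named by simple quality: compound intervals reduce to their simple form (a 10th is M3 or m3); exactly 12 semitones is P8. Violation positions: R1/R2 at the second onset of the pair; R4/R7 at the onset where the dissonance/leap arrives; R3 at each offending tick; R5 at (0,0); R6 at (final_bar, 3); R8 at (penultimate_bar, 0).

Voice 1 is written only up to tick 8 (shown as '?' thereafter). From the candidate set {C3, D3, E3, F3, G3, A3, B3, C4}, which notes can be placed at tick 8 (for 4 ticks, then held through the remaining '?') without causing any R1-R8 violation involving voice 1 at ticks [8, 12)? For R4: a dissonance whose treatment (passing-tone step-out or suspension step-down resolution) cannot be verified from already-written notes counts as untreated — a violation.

C3: legal
D3: violates R4
E3: legal
F3: violates R4
G3: legal
A3: legal
B3: violates R4
C4: violates R2

{A3, C3, E3, G3}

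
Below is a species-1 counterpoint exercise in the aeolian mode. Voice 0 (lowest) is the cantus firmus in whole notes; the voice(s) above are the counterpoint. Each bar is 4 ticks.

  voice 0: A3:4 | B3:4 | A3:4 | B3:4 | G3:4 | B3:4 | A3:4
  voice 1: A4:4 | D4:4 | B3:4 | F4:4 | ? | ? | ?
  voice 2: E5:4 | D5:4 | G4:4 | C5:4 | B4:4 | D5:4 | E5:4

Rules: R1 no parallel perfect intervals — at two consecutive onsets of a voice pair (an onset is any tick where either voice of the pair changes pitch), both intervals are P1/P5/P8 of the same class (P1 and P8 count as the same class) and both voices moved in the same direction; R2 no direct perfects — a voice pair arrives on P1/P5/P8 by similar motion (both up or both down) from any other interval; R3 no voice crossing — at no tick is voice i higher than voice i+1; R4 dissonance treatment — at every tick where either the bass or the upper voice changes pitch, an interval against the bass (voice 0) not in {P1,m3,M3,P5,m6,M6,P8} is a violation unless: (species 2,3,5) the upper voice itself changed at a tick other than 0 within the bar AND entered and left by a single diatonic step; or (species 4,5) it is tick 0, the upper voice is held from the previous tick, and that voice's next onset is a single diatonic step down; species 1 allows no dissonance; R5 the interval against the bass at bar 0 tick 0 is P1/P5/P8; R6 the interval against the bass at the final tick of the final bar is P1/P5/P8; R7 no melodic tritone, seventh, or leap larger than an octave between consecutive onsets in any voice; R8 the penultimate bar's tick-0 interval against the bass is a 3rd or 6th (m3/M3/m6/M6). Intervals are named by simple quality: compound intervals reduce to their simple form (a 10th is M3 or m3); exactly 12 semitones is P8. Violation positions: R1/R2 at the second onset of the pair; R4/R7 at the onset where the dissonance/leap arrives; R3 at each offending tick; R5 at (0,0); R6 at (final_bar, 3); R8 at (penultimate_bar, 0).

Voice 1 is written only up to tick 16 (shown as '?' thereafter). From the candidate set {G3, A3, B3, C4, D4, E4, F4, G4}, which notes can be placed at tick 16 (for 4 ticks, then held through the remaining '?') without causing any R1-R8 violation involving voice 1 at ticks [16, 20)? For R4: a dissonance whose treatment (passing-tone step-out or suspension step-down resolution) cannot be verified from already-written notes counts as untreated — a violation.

G3: violates R2,R7
A3: violates R4
B3: violates R2,R7
C4: violates R4
D4: violates R2
E4: violates R1
F4: violates R4
G4: legal

{G4}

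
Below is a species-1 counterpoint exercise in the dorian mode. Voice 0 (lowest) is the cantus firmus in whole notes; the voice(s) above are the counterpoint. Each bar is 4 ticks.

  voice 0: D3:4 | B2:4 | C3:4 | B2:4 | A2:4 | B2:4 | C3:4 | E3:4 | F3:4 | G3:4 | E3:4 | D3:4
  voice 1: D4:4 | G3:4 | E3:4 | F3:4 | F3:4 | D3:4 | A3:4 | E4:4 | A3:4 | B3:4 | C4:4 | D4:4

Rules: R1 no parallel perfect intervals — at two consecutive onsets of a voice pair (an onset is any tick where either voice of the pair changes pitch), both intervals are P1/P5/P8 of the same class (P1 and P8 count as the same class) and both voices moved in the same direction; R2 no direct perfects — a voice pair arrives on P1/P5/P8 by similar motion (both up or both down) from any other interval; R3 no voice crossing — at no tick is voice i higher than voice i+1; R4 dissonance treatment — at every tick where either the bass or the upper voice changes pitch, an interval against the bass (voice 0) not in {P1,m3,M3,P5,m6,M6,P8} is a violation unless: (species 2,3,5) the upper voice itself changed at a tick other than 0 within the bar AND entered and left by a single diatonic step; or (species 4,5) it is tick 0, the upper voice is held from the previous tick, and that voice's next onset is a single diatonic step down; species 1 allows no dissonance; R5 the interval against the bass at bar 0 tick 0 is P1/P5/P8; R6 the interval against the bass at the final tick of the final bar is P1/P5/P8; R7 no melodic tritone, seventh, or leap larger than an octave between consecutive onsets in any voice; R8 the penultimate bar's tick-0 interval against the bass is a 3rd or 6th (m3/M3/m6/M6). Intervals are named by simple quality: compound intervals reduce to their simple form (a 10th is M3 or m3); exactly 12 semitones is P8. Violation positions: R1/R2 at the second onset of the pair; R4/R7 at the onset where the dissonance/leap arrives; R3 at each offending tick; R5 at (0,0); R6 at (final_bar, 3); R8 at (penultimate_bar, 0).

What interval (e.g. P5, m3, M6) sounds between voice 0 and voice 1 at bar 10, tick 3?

m6

voice 0=E3 voice 1=C4 -> m6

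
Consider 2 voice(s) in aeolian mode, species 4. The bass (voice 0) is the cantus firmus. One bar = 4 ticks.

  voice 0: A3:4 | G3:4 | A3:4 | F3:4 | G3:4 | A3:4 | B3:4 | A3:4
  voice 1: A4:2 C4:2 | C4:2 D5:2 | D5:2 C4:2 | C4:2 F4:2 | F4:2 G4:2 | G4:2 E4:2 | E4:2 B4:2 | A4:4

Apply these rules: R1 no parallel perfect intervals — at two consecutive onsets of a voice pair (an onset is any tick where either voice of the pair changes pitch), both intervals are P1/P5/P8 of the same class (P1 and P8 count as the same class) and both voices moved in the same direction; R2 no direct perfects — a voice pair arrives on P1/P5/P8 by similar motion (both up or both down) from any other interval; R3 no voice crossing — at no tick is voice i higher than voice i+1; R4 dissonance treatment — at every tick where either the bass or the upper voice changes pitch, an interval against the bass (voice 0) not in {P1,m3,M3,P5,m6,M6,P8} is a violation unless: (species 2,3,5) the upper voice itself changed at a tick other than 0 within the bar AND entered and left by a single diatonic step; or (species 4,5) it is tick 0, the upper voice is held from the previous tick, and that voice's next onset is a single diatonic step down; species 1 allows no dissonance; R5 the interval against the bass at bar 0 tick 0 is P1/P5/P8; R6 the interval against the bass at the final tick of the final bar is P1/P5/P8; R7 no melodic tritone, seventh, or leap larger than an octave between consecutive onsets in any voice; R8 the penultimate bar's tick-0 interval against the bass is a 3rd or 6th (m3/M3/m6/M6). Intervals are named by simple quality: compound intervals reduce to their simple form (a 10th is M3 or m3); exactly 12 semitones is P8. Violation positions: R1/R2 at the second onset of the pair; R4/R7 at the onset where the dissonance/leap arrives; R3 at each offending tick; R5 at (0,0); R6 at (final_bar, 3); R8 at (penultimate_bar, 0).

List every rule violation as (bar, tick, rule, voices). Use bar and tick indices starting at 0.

bar 0: v0=A3 v1=A4 downbeat P8
bar 1: v0=G3 v1=C4 downbeat P4
bar 2: v0=A3 v1=D5 downbeat P4
bar 3: v0=F3 v1=C4 downbeat P5
bar 4: v0=G3 v1=F4 downbeat m7
bar 5: v0=A3 v1=G4 downbeat m7
bar 6: v0=B3 v1=E4 downbeat P4
bar 7: v0=A3 v1=A4 downbeat P8
  -> R4 @ bar 1 tick 0 v(0, 1): G3/C4 P4 untreated
  -> R7 @ bar 1 tick 2 v(1,): C4->D5 leap 14st
  -> R4 @ bar 2 tick 0 v(0, 1): A3/D5 P4 untreated
  -> R7 @ bar 2 tick 2 v(1,): D5->C4 leap 14st
  -> R4 @ bar 4 tick 0 v(0, 1): G3/F4 m7 untreated
  -> R4 @ bar 5 tick 0 v(0, 1): A3/G4 m7 untreated
  -> R4 @ bar 6 tick 0 v(0, 1): B3/E4 P4 untreated
  -> R8 @ bar 6 tick 0 v(0, 1): penult P4 not 3rd/6th
  -> R1 @ bar 7 tick 0 v(0, 1): B3/B4 P8 -> A3/A4 P8 similar

(1, 0, R4, (0, 1))
(1, 2, R7, (1,))
(2, 0, R4, (0, 1))
(2, 2, R7, (1,))
(4, 0, R4, (0, 1))
(5, 0, R4, (0, 1))
(6, 0, R4, (0, 1))
(6, 0, R8, (0, 1))
(7, 0, R1, (0, 1))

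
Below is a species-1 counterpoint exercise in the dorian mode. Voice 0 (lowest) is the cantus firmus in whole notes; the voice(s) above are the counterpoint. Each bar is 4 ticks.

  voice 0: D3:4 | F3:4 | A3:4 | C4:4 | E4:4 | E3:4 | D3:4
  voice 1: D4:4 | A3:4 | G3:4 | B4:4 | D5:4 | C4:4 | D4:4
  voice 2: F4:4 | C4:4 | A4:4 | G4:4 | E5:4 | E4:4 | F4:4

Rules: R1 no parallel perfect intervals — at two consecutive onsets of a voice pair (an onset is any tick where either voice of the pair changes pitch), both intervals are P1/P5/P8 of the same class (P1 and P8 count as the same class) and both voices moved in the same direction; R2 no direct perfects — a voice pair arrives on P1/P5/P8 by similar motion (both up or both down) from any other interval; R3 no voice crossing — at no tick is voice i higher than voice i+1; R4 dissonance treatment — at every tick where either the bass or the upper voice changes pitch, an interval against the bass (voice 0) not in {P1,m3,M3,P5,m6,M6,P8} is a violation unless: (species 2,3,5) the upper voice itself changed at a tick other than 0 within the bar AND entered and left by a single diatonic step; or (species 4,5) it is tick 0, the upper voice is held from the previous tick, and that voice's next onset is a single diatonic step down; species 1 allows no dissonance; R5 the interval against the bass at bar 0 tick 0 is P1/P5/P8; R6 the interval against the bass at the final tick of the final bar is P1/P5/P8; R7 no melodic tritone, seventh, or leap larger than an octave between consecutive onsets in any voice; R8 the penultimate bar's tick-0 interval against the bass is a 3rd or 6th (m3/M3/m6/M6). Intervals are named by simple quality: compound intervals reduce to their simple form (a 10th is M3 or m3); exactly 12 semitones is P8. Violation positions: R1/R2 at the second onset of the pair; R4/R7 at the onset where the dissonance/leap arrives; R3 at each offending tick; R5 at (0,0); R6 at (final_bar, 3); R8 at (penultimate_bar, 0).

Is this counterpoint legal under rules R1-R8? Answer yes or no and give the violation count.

bar 0: v0=D3 v1=D4 v2=F4 (m3)
bar 1: v0=F3 v1=A3 v2=C4 (P5)
bar 2: v0=A3 v1=G3 v2=A4 (P8)
bar 3: v0=C4 v1=B4 v2=G4 (P5)
bar 4: v0=E4 v1=D5 v2=E5 (P8)
bar 5: v0=E3 v1=C4 v2=E4 (P8)
bar 6: v0=D3 v1=D4 v2=F4 (m3)
  R5 @ bar0.0: opens on m3
  R2 @ bar2.0: F3/C4 P5 -> A3/A4 P8 similar
  R3 @ bar2.0: A3 above G3
  R4 @ bar2.0: A3/G3 M2 untreated
  R3 @ bar2.1: A3 above G3
  R3 @ bar2.2: A3 above G3
  R3 @ bar2.3: A3 above G3
  R3 @ bar3.0: B4 above G4
  R4 @ bar3.0: C4/B4 M7 untreated
  R7 @ bar3.0: G3->B4 leap 16st
  R3 @ bar3.1: B4 above G4
  R3 @ bar3.2: B4 above G4
  R3 @ bar3.3: B4 above G4
  R2 @ bar4.0: C4/G4 P5 -> E4/E5 P8 similar
  R4 @ bar4.0: E4/D5 m7 untreated
  R1 @ bar5.0: E4/E5 P8 -> E3/E4 P8 similar
  R7 @ bar5.0: D5->C4 leap 14st
  R8 @ bar5.0: penult P8 not 3rd/6th
  R6 @ bar6.3: closes on m3

No (19 violations)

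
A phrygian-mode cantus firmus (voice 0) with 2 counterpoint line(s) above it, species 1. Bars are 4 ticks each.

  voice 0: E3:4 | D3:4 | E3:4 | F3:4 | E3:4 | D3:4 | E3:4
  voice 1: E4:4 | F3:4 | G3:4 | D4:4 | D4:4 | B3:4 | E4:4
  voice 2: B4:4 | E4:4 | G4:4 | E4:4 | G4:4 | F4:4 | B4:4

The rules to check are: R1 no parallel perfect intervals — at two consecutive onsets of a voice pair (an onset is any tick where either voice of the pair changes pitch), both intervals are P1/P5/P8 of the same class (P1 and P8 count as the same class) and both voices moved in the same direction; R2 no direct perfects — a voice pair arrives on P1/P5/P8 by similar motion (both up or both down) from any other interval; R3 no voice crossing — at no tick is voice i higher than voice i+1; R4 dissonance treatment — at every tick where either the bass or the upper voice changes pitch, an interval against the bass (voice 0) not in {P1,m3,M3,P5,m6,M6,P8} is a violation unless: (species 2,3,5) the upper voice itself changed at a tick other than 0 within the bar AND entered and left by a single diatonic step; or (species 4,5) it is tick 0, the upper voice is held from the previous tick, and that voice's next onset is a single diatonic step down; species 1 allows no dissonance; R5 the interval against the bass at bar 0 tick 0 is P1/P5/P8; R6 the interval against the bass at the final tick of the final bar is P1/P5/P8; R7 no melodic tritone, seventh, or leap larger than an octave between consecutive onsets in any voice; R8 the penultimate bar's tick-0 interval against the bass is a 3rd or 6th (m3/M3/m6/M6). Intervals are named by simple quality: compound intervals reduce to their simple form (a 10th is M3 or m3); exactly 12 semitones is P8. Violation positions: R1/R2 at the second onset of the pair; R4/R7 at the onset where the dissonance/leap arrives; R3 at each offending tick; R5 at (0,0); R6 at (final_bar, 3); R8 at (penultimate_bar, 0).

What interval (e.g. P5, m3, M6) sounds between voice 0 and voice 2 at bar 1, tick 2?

M2

voice 0=D3 voice 2=E4 -> M2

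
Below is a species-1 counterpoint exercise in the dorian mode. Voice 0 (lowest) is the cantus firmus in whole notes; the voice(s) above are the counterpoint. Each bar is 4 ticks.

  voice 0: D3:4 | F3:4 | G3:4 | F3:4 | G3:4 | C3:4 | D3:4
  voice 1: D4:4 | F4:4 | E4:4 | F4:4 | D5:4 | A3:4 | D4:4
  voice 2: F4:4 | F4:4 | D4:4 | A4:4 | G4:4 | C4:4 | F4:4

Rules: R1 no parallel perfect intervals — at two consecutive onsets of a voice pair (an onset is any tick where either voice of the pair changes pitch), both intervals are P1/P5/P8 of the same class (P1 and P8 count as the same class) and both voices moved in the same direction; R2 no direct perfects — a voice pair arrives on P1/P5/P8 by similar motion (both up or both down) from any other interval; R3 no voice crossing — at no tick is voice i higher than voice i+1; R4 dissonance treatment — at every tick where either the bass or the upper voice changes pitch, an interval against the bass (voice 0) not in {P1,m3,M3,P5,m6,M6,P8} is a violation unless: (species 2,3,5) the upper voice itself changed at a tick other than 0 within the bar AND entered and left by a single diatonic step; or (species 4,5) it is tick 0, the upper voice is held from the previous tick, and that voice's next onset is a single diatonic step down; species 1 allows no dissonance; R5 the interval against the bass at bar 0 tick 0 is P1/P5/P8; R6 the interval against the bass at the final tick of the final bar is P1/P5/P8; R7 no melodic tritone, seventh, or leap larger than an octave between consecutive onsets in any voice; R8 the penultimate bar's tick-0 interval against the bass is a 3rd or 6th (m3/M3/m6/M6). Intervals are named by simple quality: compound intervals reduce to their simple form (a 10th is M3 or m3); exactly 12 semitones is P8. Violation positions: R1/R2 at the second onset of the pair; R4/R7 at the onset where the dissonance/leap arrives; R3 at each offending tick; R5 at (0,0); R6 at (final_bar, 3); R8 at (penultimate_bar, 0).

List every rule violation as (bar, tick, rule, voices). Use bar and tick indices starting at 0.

bar 0: v0=D3 v1=D4 v2=F4 downbeat m3
bar 1: v0=F3 v1=F4 v2=F4 downbeat P8
bar 2: v0=G3 v1=E4 v2=D4 downbeat P5
bar 3: v0=F3 v1=F4 v2=A4 downbeat M3
bar 4: v0=G3 v1=D5 v2=G4 downbeat P8
bar 5: v0=C3 v1=A3 v2=C4 downbeat P8
bar 6: v0=D3 v1=D4 v2=F4 downbeat m3
  -> R5 @ bar 0 tick 0 v(0, 2): opens on m3
  -> R1 @ bar 1 tick 0 v(0, 1): D3/D4 P8 -> F3/F4 P8 similar
  -> R3 @ bar 2 tick 0 v(1, 2): E4 above D4
  -> R3 @ bar 2 tick 1 v(1, 2): E4 above D4
  -> R3 @ bar 2 tick 2 v(1, 2): E4 above D4
  -> R3 @ bar 2 tick 3 v(1, 2): E4 above D4
  -> R2 @ bar 4 tick 0 v(0, 1): F3/F4 P8 -> G3/D5 P5 similar
  -> R3 @ bar 4 tick 0 v(1, 2): D5 above G4
  -> R3 @ bar 4 tick 1 v(1, 2): D5 above G4
  -> R3 @ bar 4 tick 2 v(1, 2): D5 above G4
  -> R3 @ bar 4 tick 3 v(1, 2): D5 above G4
  -> R1 @ bar 5 tick 0 v(0, 2): G3/G4 P8 -> C3/C4 P8 similar
  -> R7 @ bar 5 tick 0 v(1,): D5->A3 leap 17st
  -> R8 @ bar 5 tick 0 v(0, 2): penult P8 not 3rd/6th
  -> R2 @ bar 6 tick 0 v(0, 1): C3/A3 M6 -> D3/D4 P8 similar
  -> R6 @ bar 6 tick 3 v(0, 2): closes on m3

(0, 0, R5, (0, 2))
(1, 0, R1, (0, 1))
(2, 0, R3, (1, 2))
(2, 1, R3, (1, 2))
(2, 2, R3, (1, 2))
(2, 3, R3, (1, 2))
(4, 0, R2, (0, 1))
(4, 0, R3, (1, 2))
(4, 1, R3, (1, 2))
(4, 2, R3, (1, 2))
(4, 3, R3, (1, 2))
(5, 0, R1, (0, 2))
(5, 0, R7, (1,))
(5, 0, R8, (0, 2))
(6, 0, R2, (0, 1))
(6, 3, R6, (0, 2))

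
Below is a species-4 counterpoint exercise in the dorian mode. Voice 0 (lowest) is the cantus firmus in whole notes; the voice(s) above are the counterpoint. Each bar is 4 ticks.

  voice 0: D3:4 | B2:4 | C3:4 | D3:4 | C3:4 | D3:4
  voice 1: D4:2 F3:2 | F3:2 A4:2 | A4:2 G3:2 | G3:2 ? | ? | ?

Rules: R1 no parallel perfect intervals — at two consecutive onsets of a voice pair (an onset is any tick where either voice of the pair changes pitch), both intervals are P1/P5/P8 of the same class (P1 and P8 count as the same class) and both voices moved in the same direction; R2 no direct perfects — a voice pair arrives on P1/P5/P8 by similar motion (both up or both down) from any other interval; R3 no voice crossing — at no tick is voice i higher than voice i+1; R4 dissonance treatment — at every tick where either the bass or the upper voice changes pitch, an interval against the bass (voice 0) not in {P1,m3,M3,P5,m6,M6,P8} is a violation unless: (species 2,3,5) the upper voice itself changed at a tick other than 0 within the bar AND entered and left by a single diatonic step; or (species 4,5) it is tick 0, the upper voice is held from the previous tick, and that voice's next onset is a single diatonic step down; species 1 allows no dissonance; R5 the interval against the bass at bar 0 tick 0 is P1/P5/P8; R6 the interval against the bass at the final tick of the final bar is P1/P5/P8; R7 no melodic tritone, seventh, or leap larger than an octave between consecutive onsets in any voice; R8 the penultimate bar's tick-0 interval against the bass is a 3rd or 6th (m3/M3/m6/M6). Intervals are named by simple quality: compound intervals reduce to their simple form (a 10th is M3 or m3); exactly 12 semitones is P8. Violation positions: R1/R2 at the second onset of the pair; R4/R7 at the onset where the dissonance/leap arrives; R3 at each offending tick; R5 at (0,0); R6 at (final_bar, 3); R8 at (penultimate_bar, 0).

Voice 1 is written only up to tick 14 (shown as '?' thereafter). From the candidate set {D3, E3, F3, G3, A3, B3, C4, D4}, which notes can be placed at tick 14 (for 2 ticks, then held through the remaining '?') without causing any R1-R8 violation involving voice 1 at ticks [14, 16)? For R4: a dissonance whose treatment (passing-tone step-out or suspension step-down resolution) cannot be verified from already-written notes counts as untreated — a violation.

{A3, B3, D3, D4, F3, G3}

D3: legal
E3: violates R4
F3: legal
G3: legal
A3: legal
B3: legal
C4: violates R4
D4: legal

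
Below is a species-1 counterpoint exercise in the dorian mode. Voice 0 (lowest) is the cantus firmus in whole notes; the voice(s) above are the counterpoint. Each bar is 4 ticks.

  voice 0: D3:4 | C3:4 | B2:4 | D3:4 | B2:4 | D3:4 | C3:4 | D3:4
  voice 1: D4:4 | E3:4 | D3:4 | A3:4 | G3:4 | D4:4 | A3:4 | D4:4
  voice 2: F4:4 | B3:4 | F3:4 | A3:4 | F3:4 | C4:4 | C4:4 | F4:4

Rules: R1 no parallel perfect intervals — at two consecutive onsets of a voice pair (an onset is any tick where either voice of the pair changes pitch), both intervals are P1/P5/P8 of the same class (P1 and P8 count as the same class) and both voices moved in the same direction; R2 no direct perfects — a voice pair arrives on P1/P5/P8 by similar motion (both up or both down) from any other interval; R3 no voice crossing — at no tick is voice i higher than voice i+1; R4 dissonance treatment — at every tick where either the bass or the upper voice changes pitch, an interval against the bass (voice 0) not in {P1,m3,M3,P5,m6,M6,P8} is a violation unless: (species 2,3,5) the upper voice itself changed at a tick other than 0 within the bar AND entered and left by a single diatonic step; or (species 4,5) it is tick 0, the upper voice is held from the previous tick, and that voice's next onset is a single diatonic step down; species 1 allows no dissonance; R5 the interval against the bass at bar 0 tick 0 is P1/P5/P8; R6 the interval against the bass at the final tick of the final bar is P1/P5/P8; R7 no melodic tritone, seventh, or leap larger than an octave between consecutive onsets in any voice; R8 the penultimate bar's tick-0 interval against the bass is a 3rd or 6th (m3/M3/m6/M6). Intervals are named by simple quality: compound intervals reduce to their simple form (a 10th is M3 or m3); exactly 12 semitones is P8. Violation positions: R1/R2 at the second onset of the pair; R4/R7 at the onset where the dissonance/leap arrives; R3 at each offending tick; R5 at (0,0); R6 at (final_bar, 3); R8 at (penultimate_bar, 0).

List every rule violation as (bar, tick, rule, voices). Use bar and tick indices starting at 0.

(0, 0, R5, (0, 2))
(1, 0, R2, (1, 2))
(1, 0, R4, (0, 2))
(1, 0, R7, (1,))
(1, 0, R7, (2,))
(2, 0, R4, (0, 2))
(2, 0, R7, (2,))
(3, 0, R2, (0, 1))
(3, 0, R2, (0, 2))
(3, 0, R2, (1, 2))
(4, 0, R3, (1, 2))
(4, 0, R4, (0, 2))
(4, 1, R3, (1, 2))
(4, 2, R3, (1, 2))
(4, 3, R3, (1, 2))
(5, 0, R2, (0, 1))
(5, 0, R3, (1, 2))
(5, 0, R4, (0, 2))
(5, 1, R3, (1, 2))
(5, 2, R3, (1, 2))
(5, 3, R3, (1, 2))
(6, 0, R8, (0, 2))
(7, 0, R2, (0, 1))
(7, 3, R6, (0, 2))

bar 0: v0=D3 v1=D4 v2=F4 downbeat m3
bar 1: v0=C3 v1=E3 v2=B3 downbeat M7
bar 2: v0=B2 v1=D3 v2=F3 downbeat TT
bar 3: v0=D3 v1=A3 v2=A3 downbeat P5
bar 4: v0=B2 v1=G3 v2=F3 downbeat TT
bar 5: v0=D3 v1=D4 v2=C4 downbeat m7
bar 6: v0=C3 v1=A3 v2=C4 downbeat P8
bar 7: v0=D3 v1=D4 v2=F4 downbeat m3
  -> R5 @ bar 0 tick 0 v(0, 2): opens on m3
  -> R2 @ bar 1 tick 0 v(1, 2): D4/F4 m3 -> E3/B3 P5 similar
  -> R4 @ bar 1 tick 0 v(0, 2): C3/B3 M7 untreated
  -> R7 @ bar 1 tick 0 v(1,): D4->E3 leap 10st
  -> R7 @ bar 1 tick 0 v(2,): F4->B3 leap 6st
  -> R4 @ bar 2 tick 0 v(0, 2): B2/F3 TT untreated
  -> R7 @ bar 2 tick 0 v(2,): B3->F3 leap 6st
  -> R2 @ bar 3 tick 0 v(0, 1): B2/D3 m3 -> D3/A3 P5 similar
  -> R2 @ bar 3 tick 0 v(0, 2): B2/F3 TT -> D3/A3 P5 similar
  -> R2 @ bar 3 tick 0 v(1, 2): D3/F3 m3 -> A3/A3 P1 similar
  -> R3 @ bar 4 tick 0 v(1, 2): G3 above F3
  -> R4 @ bar 4 tick 0 v(0, 2): B2/F3 TT untreated
  -> R3 @ bar 4 tick 1 v(1, 2): G3 above F3
  -> R3 @ bar 4 tick 2 v(1, 2): G3 above F3
  -> R3 @ bar 4 tick 3 v(1, 2): G3 above F3
  -> R2 @ bar 5 tick 0 v(0, 1): B2/G3 m6 -> D3/D4 P8 similar
  -> R3 @ bar 5 tick 0 v(1, 2): D4 above C4
  -> R4 @ bar 5 tick 0 v(0, 2): D3/C4 m7 untreated
  -> R3 @ bar 5 tick 1 v(1, 2): D4 above C4
  -> R3 @ bar 5 tick 2 v(1, 2): D4 above C4
  -> R3 @ bar 5 tick 3 v(1, 2): D4 above C4
  -> R8 @ bar 6 tick 0 v(0, 2): penult P8 not 3rd/6th
  -> R2 @ bar 7 tick 0 v(0, 1): C3/A3 M6 -> D3/D4 P8 similar
  -> R6 @ bar 7 tick 3 v(0, 2): closes on m3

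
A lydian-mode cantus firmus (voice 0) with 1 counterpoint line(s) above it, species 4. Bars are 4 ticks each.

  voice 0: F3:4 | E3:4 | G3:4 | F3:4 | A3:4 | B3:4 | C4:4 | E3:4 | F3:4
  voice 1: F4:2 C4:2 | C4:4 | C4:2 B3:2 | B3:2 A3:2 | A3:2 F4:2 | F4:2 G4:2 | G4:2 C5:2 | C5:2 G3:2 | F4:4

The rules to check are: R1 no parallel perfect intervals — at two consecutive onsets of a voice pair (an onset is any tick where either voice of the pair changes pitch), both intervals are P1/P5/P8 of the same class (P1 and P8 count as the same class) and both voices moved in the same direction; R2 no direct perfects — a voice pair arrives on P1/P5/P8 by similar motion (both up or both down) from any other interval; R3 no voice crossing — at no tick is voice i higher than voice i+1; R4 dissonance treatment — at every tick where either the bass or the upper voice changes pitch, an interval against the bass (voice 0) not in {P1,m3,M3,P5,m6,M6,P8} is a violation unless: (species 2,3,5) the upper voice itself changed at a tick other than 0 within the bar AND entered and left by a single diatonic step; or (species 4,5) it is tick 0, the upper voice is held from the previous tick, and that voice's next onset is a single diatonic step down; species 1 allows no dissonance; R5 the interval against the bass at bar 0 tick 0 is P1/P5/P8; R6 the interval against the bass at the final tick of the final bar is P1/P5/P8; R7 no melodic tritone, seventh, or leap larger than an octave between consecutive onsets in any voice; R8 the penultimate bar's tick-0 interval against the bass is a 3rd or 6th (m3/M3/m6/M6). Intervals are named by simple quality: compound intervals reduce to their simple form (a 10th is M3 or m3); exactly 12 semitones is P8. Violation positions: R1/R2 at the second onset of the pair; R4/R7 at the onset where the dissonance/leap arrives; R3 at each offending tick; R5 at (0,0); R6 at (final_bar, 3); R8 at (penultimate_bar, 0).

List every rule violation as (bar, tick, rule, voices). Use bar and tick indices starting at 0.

bar 0: v0=F3 v1=F4 downbeat P8
bar 1: v0=E3 v1=C4 downbeat m6
bar 2: v0=G3 v1=C4 downbeat P4
bar 3: v0=F3 v1=B3 downbeat TT
bar 4: v0=A3 v1=A3 downbeat P1
bar 5: v0=B3 v1=F4 downbeat TT
bar 6: v0=C4 v1=G4 downbeat P5
bar 7: v0=E3 v1=C5 downbeat m6
bar 8: v0=F3 v1=F4 downbeat P8
  -> R4 @ bar 5 tick 0 v(0, 1): B3/F4 TT untreated
  -> R7 @ bar 7 tick 2 v(1,): C5->G3 leap 17st
  -> R2 @ bar 8 tick 0 v(0, 1): E3/G3 m3 -> F3/F4 P8 similar
  -> R7 @ bar 8 tick 0 v(1,): G3->F4 leap 10st

(5, 0, R4, (0, 1))
(7, 2, R7, (1,))
(8, 0, R2, (0, 1))
(8, 0, R7, (1,))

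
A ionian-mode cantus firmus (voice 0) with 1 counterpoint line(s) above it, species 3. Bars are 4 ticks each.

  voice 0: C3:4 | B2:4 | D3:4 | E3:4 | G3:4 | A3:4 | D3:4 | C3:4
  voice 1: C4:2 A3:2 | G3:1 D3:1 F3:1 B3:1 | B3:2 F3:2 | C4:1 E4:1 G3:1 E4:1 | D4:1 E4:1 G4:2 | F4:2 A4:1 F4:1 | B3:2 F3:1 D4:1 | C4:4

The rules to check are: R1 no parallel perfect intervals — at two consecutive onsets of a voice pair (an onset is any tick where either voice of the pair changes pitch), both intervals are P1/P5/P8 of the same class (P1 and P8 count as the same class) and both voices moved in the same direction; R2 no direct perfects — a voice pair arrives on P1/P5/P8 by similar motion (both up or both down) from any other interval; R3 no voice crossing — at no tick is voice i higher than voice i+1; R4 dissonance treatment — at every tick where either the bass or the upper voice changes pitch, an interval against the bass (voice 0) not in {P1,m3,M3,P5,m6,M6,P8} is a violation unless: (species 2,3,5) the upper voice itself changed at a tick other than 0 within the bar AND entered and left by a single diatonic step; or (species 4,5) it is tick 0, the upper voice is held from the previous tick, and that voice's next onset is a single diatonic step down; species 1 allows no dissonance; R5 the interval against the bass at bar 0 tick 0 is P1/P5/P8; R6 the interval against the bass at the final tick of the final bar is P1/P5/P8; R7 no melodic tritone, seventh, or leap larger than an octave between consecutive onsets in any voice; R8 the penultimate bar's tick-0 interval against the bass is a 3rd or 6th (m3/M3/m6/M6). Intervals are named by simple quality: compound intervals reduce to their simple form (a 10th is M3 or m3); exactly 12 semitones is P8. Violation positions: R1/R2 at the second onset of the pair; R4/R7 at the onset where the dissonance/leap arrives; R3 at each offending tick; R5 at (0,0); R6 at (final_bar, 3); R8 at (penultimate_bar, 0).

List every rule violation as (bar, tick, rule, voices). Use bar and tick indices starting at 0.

bar 0: v0=C3 v1=C4 downbeat P8
bar 1: v0=B2 v1=G3 downbeat m6
bar 2: v0=D3 v1=B3 downbeat M6
bar 3: v0=E3 v1=C4 downbeat m6
bar 4: v0=G3 v1=D4 downbeat P5
bar 5: v0=A3 v1=F4 downbeat m6
bar 6: v0=D3 v1=B3 downbeat M6
bar 7: v0=C3 v1=C4 downbeat P8
  -> R4 @ bar 1 tick 2 v(0, 1): B2/F3 TT untreated
  -> R7 @ bar 1 tick 3 v(1,): F3->B3 leap 6st
  -> R7 @ bar 2 tick 2 v(1,): B3->F3 leap 6st
  -> R7 @ bar 6 tick 0 v(1,): F4->B3 leap 6st
  -> R7 @ bar 6 tick 2 v(1,): B3->F3 leap 6st
  -> R1 @ bar 7 tick 0 v(0, 1): D3/D4 P8 -> C3/C4 P8 similar

(1, 2, R4, (0, 1))
(1, 3, R7, (1,))
(2, 2, R7, (1,))
(6, 0, R7, (1,))
(6, 2, R7, (1,))
(7, 0, R1, (0, 1))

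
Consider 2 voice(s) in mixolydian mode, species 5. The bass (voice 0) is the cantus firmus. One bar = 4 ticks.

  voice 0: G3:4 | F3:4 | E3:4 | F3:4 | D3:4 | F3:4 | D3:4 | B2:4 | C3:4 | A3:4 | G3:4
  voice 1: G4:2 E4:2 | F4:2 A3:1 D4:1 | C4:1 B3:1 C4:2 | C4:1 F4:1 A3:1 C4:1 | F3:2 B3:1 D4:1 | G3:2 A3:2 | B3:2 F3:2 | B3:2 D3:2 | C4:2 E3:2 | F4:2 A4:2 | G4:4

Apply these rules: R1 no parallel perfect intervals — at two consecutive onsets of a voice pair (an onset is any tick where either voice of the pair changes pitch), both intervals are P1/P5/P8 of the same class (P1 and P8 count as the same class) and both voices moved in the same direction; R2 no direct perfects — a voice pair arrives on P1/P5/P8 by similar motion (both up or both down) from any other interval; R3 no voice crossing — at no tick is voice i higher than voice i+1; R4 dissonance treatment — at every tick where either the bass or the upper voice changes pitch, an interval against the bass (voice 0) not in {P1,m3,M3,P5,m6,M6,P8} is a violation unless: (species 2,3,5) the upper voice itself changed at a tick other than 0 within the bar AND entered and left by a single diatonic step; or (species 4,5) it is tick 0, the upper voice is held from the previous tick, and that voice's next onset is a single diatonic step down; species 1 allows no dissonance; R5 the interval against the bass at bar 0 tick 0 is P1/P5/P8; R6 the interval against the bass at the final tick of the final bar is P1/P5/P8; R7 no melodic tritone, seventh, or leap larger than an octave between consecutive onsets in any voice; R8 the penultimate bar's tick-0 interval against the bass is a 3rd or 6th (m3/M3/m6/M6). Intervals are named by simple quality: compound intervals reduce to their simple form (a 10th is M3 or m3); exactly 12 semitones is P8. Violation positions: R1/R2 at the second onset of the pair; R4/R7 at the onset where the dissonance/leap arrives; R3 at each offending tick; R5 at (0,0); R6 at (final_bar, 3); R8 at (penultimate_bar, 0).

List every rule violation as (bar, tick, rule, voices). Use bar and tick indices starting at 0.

(4, 2, R7, (1,))
(5, 0, R4, (0, 1))
(6, 2, R7, (1,))
(7, 0, R7, (1,))
(8, 0, R2, (0, 1))
(8, 0, R7, (1,))
(9, 0, R7, (1,))
(10, 0, R1, (0, 1))

bar 0: v0=G3 v1=G4 downbeat P8
bar 1: v0=F3 v1=F4 downbeat P8
bar 2: v0=E3 v1=C4 downbeat m6
bar 3: v0=F3 v1=C4 downbeat P5
bar 4: v0=D3 v1=F3 downbeat m3
bar 5: v0=F3 v1=G3 downbeat M2
bar 6: v0=D3 v1=B3 downbeat M6
bar 7: v0=B2 v1=B3 downbeat P8
bar 8: v0=C3 v1=C4 downbeat P8
bar 9: v0=A3 v1=F4 downbeat m6
bar 10: v0=G3 v1=G4 downbeat P8
  -> R7 @ bar 4 tick 2 v(1,): F3->B3 leap 6st
  -> R4 @ bar 5 tick 0 v(0, 1): F3/G3 M2 untreated
  -> R7 @ bar 6 tick 2 v(1,): B3->F3 leap 6st
  -> R7 @ bar 7 tick 0 v(1,): F3->B3 leap 6st
  -> R2 @ bar 8 tick 0 v(0, 1): B2/D3 m3 -> C3/C4 P8 similar
  -> R7 @ bar 8 tick 0 v(1,): D3->C4 leap 10st
  -> R7 @ bar 9 tick 0 v(1,): E3->F4 leap 13st
  -> R1 @ bar 10 tick 0 v(0, 1): A3/A4 P8 -> G3/G4 P8 similar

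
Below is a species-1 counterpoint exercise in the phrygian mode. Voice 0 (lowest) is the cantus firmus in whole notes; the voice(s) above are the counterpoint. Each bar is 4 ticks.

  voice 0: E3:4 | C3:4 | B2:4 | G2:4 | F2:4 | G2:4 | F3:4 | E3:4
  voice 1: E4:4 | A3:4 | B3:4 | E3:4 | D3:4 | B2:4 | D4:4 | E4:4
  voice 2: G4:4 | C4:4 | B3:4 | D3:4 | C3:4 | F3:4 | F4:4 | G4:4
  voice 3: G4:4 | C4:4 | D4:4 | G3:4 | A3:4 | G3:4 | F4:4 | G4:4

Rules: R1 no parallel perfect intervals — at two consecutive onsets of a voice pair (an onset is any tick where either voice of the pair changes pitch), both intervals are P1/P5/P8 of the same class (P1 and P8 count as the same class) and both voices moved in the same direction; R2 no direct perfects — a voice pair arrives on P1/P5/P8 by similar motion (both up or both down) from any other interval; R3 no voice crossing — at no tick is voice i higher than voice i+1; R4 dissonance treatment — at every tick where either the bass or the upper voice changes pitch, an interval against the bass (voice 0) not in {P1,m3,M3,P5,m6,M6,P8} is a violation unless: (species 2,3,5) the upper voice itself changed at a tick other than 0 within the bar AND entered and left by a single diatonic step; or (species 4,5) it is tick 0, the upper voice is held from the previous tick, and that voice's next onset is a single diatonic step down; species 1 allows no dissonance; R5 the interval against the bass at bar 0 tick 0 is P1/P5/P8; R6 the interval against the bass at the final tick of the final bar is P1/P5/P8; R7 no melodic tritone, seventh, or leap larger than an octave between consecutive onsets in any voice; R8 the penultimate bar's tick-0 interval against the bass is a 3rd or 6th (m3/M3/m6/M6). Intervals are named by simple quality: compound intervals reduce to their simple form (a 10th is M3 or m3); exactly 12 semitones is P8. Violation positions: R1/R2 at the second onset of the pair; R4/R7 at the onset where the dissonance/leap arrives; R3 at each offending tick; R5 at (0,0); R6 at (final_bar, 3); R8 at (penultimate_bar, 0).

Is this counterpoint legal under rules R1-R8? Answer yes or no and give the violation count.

No (29 violations)

bar 0: v0=E3 v1=E4 v2=G4 v3=G4 (m3)
bar 1: v0=C3 v1=A3 v2=C4 v3=C4 (P8)
bar 2: v0=B2 v1=B3 v2=B3 v3=D4 (m3)
bar 3: v0=G2 v1=E3 v2=D3 v3=G3 (P8)
bar 4: v0=F2 v1=D3 v2=C3 v3=A3 (M3)
bar 5: v0=G2 v1=B2 v2=F3 v3=G3 (P8)
bar 6: v0=F3 v1=D4 v2=F4 v3=F4 (P8)
bar 7: v0=E3 v1=E4 v2=G4 v3=G4 (m3)
  R5 @ bar0.0: opens on m3
  R5 @ bar0.0: opens on m3
  R1 @ bar1.0: G4/G4 P1 -> C4/C4 P1 similar
  R2 @ bar1.0: E3/G4 m3 -> C3/C4 P8 similar
  R2 @ bar1.0: E3/G4 m3 -> C3/C4 P8 similar
  R1 @ bar2.0: C3/C4 P8 -> B2/B3 P8 similar
  R2 @ bar3.0: B2/B3 P8 -> G2/D3 P5 similar
  R2 @ bar3.0: B2/D4 m3 -> G2/G3 P8 similar
  R3 @ bar3.0: E3 above D3
  R3 @ bar3.1: E3 above D3
  R3 @ bar3.2: E3 above D3
  R3 @ bar3.3: E3 above D3
  R1 @ bar4.0: G2/D3 P5 -> F2/C3 P5 similar
  R3 @ bar4.0: D3 above C3
  R3 @ bar4.1: D3 above C3
  R3 @ bar4.2: D3 above C3
  R3 @ bar4.3: D3 above C3
  R4 @ bar5.0: G2/F3 m7 untreated
  R1 @ bar6.0: G2/G3 P8 -> F3/F4 P8 similar
  R2 @ bar6.0: G2/F3 m7 -> F3/F4 P8 similar
  R2 @ bar6.0: F3/G3 M2 -> F4/F4 P1 similar
  R7 @ bar6.0: G2->F3 leap 10st
  R7 @ bar6.0: B2->D4 leap 15st
  R7 @ bar6.0: G3->F4 leap 10st
  R8 @ bar6.0: penult P8 not 3rd/6th
  R8 @ bar6.0: penult P8 not 3rd/6th
  R1 @ bar7.0: F4/F4 P1 -> G4/G4 P1 similar
  R6 @ bar7.3: closes on m3
  R6 @ bar7.3: closes on m3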